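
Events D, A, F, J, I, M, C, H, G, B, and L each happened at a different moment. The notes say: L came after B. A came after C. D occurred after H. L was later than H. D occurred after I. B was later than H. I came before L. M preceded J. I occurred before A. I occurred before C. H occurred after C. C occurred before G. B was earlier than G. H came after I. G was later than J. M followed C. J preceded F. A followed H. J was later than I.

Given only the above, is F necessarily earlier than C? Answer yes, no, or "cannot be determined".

Tracing the constraints gives C → M → J → F, so C must come before F.
That means F cannot be before C.

no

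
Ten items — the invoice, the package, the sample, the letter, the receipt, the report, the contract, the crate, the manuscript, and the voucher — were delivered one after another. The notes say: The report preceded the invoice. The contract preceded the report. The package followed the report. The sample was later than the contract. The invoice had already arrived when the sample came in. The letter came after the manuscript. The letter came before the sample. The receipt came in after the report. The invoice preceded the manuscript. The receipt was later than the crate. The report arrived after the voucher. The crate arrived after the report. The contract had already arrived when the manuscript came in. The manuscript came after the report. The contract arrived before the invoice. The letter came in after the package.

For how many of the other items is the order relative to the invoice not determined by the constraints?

3

Forced before the invoice: the contract, the report, and the voucher; forced after the invoice: the letter, the manuscript, and the sample.
That leaves the crate, the package, and the receipt with no forced order relative to the invoice — 3.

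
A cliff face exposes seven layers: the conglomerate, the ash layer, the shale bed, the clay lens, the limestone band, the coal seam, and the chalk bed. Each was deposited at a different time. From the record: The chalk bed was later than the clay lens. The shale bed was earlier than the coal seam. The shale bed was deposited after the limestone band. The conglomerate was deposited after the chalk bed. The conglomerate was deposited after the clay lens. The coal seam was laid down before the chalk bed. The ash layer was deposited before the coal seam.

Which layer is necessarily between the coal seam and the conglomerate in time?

the chalk bed

Tracing the constraints gives the coal seam → the chalk bed → the conglomerate, so the chalk bed sits after the coal seam and before the conglomerate.
No other layer is forced both after the coal seam and before the conglomerate.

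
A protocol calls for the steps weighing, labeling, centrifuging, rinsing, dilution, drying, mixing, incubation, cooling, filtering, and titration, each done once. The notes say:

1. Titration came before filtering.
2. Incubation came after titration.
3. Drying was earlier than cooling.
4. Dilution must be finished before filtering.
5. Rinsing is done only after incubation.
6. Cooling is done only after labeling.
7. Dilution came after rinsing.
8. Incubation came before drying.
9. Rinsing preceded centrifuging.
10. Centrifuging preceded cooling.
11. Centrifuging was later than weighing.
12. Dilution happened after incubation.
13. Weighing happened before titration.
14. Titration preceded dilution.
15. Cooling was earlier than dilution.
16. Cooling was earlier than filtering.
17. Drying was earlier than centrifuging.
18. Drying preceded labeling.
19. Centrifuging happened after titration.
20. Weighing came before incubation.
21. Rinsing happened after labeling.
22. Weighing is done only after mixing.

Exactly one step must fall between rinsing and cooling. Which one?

Tracing the constraints gives rinsing → centrifuging → cooling, so centrifuging sits after rinsing and before cooling.
No other step is forced both after rinsing and before cooling.

centrifuging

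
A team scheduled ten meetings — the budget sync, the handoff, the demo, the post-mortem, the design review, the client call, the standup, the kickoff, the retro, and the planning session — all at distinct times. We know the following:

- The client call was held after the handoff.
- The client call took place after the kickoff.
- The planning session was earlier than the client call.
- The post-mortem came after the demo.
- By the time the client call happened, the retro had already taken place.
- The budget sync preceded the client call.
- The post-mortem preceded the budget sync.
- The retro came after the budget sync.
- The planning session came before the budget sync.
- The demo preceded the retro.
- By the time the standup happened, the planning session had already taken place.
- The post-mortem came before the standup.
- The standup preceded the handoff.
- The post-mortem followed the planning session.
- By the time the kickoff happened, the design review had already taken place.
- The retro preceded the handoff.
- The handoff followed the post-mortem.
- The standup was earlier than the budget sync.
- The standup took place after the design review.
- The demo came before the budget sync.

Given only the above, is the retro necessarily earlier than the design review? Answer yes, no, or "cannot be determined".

no

Tracing the constraints gives the design review → the standup → the budget sync → the retro, so the design review must come before the retro.
That means the retro cannot be before the design review.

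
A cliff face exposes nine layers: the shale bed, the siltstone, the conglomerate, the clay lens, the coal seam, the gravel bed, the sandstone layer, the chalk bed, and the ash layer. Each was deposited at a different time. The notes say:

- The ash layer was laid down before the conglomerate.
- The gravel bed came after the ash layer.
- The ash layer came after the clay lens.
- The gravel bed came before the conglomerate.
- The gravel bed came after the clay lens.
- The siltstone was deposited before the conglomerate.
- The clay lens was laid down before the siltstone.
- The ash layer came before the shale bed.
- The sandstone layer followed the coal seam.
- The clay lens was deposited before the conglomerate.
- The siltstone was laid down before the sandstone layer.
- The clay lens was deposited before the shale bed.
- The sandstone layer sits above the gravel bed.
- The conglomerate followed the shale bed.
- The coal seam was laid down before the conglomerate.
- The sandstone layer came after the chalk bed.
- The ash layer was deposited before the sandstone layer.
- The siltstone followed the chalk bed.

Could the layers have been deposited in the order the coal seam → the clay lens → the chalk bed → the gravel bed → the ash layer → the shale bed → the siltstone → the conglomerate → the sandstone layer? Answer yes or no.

no

The constraints require the ash layer before the gravel bed, but in the proposed sequence the gravel bed appears ahead of the ash layer. That one violation is enough.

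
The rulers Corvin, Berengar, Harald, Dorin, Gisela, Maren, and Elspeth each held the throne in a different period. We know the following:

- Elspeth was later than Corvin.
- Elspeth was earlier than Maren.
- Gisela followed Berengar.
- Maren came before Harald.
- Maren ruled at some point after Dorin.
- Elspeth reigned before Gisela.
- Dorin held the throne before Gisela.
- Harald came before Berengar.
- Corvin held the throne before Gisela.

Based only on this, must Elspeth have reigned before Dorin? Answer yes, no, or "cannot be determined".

No chain of stated constraints runs from Elspeth to Dorin, and none runs from Dorin to Elspeth either.
So the relative order of Elspeth and Dorin is not fixed by the given facts.

cannot be determined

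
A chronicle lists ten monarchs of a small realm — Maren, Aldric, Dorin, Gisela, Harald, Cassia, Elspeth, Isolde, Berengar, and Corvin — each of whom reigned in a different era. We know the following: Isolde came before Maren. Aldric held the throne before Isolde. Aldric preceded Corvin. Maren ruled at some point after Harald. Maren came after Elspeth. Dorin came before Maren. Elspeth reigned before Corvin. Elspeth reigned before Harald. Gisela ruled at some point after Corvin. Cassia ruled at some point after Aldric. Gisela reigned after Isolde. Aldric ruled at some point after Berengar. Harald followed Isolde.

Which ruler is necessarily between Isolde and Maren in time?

Harald

Tracing the constraints gives Isolde → Harald → Maren, so Harald sits after Isolde and before Maren.
No other ruler is forced both after Isolde and before Maren.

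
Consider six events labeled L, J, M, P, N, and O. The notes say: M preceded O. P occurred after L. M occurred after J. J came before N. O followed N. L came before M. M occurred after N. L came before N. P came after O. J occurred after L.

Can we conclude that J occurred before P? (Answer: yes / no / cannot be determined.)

Chain the constraints: J → N → O → P. Each link is directly stated, so J comes before P.

yes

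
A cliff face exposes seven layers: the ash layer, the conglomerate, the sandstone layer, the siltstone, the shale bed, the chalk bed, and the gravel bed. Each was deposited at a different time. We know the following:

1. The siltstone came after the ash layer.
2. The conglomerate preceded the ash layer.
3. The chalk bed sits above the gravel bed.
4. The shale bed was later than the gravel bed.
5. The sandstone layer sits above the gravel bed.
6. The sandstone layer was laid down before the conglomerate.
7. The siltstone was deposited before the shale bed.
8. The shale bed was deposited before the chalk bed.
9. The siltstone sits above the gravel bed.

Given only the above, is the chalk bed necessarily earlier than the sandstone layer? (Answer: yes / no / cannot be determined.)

no

Tracing the constraints gives the sandstone layer → the conglomerate → the ash layer → the siltstone → the shale bed → the chalk bed, so the sandstone layer must come before the chalk bed.
That means the chalk bed cannot be before the sandstone layer.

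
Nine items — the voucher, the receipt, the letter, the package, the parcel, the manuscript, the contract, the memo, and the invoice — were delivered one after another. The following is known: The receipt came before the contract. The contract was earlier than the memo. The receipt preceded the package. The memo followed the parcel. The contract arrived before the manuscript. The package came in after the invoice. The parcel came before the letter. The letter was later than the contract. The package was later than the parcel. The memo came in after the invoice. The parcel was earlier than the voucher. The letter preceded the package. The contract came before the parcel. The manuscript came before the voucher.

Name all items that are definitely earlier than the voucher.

the contract, the manuscript, the parcel, the receipt

Directly stated before the voucher: the manuscript and the parcel.
The contract reaches the voucher via the contract → the parcel → the voucher.
The receipt reaches the voucher via the receipt → the contract → the parcel → the voucher.
No chain forces the invoice (or any of the others) ahead of the voucher.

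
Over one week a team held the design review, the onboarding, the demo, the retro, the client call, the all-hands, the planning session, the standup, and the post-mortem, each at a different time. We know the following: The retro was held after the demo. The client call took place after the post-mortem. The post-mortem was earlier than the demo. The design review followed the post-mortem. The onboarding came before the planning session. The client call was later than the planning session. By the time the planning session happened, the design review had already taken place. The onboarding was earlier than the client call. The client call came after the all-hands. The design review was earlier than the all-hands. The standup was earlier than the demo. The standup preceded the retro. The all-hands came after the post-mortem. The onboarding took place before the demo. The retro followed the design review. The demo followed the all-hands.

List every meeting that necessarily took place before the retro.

the all-hands, the demo, the design review, the onboarding, the post-mortem, the standup

Directly stated before the retro: the demo, the design review, and the standup.
The all-hands reaches the retro via the all-hands → the demo → the retro.
The onboarding reaches the retro via the onboarding → the demo → the retro.
The post-mortem reaches the retro via the post-mortem → the design review → the retro.
No chain forces the planning session (or any of the others) ahead of the retro.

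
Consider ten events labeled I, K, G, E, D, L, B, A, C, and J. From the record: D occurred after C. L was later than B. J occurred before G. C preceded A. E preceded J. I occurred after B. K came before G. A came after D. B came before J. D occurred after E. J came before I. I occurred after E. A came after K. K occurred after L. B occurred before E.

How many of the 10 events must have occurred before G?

Directly stated before G: J and K.
B reaches G via B → J → G.
E reaches G via E → J → G.
L reaches G via L → K → G.
That's B, E, J, K, and L — 5 in all.

5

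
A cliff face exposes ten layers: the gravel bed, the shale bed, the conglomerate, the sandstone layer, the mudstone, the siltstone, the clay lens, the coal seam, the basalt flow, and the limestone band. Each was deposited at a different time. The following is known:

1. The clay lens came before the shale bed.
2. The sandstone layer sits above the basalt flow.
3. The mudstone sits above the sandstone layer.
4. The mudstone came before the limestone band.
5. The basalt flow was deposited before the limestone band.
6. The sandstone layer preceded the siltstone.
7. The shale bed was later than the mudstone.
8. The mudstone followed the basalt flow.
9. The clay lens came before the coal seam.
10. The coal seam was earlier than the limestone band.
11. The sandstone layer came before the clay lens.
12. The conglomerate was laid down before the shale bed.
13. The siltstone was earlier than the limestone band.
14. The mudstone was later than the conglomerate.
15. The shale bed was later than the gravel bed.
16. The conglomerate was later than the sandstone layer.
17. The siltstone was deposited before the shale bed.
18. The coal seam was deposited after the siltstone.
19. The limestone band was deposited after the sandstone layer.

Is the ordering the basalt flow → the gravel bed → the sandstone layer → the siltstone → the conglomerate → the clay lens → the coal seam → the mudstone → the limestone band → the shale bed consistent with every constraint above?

Check each stated constraint against the proposed order — e.g. the basalt flow is ahead of the limestone band; the gravel bed is ahead of the shale bed. Every pair is in the required order; nothing is violated.

yes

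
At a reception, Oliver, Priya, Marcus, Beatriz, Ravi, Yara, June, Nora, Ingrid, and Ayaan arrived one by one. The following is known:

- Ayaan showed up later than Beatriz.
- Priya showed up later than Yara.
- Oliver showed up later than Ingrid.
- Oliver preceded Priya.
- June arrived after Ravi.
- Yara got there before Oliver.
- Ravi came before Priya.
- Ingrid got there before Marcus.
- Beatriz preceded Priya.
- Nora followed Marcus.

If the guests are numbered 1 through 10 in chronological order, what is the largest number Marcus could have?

9

Marcus must come before Nora — 1 guest forced after them.
Everything else can be placed before Marcus in some valid order, so Marcus can sit as late as position 10 − 1 = 9.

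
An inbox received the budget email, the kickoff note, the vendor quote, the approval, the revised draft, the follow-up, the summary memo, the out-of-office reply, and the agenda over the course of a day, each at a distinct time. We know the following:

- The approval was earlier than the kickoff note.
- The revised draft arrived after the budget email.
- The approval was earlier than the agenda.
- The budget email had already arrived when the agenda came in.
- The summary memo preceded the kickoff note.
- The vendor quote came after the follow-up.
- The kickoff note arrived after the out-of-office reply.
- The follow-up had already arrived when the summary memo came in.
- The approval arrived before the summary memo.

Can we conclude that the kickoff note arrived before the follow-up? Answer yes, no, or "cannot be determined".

Tracing the constraints gives the follow-up → the summary memo → the kickoff note, so the follow-up must come before the kickoff note.
That means the kickoff note cannot be before the follow-up.

no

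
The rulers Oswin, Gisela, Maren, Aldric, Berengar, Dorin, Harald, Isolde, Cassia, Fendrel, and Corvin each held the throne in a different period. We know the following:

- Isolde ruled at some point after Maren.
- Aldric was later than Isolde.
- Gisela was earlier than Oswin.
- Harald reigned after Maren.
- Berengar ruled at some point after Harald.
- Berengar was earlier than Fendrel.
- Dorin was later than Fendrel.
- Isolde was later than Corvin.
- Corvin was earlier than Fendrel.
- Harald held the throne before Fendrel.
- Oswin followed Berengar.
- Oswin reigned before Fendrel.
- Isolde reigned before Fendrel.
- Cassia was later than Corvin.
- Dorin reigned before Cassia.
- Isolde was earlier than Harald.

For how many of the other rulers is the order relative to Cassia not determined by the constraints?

1

Forced before Cassia: Berengar, Corvin, Dorin, Fendrel, Gisela, Harald, Isolde, Maren, and Oswin.
That leaves Aldric with no forced order relative to Cassia — 1.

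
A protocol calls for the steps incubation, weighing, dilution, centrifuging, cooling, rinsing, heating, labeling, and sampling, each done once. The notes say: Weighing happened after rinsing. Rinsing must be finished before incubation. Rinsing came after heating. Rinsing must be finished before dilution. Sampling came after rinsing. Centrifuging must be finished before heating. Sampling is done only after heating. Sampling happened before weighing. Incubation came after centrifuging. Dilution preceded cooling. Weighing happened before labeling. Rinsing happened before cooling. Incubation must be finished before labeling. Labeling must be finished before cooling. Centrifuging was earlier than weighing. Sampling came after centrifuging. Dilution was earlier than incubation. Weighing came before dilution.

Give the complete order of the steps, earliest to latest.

The constraints fix every adjacent pair, so only one ordering works:
centrifuging → heating → rinsing → sampling → weighing → dilution → incubation → labeling → cooling.

centrifuging, heating, rinsing, sampling, weighing, dilution, incubation, labeling, cooling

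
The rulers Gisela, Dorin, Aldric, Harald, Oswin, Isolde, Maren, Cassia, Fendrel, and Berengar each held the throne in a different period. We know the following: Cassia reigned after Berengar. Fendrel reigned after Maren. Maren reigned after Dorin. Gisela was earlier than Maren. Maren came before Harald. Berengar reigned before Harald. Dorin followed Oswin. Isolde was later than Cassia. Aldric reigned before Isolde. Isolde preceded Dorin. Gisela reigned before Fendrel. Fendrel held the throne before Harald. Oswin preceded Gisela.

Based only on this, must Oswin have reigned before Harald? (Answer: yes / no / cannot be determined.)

yes

Chain the constraints: Oswin → Gisela → Maren → Harald. Each link is directly stated, so Oswin comes before Harald.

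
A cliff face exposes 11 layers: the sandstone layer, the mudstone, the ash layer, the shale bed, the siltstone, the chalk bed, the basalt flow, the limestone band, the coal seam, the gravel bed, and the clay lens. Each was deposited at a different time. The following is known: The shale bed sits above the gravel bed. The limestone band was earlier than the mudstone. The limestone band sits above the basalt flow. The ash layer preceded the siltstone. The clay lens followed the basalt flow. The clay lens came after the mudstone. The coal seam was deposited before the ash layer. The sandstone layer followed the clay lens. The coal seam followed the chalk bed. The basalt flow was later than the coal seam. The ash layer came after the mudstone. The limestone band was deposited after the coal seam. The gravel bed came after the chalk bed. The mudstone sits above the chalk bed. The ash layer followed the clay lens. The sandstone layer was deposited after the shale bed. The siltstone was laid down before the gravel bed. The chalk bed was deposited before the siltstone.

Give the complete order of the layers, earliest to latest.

The constraints fix every adjacent pair, so only one ordering works:
the chalk bed → the coal seam → the basalt flow → the limestone band → the mudstone → the clay lens → the ash layer → the siltstone → the gravel bed → the shale bed → the sandstone layer.

the chalk bed, the coal seam, the basalt flow, the limestone band, the mudstone, the clay lens, the ash layer, the siltstone, the gravel bed, the shale bed, the sandstone layer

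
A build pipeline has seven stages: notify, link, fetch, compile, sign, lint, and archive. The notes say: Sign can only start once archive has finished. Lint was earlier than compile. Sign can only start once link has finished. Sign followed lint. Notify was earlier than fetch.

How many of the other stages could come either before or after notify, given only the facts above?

Forced after notify: fetch.
That leaves archive, compile, link, lint, and sign with no forced order relative to notify — 5.

5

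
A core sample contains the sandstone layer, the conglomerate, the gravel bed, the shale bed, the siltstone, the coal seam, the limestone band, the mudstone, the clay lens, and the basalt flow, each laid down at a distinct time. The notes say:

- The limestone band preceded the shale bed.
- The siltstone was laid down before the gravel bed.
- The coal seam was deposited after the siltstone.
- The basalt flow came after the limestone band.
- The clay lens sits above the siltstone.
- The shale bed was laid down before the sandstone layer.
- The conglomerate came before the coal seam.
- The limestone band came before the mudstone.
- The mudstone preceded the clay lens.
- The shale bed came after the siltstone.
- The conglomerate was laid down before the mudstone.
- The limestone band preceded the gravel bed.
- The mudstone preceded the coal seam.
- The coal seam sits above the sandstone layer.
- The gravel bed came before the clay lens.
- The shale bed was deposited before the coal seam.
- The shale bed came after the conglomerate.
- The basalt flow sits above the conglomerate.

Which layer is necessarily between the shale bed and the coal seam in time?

Tracing the constraints gives the shale bed → the sandstone layer → the coal seam, so the sandstone layer sits after the shale bed and before the coal seam.
No other layer is forced both after the shale bed and before the coal seam.

the sandstone layer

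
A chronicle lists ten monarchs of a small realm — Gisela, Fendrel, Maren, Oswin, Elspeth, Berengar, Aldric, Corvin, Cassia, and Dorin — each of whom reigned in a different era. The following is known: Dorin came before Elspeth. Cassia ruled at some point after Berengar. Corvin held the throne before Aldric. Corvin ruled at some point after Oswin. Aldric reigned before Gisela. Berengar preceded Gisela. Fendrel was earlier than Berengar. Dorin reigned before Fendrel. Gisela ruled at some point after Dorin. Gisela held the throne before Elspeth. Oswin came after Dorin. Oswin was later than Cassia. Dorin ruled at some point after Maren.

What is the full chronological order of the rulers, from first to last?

The constraints fix every adjacent pair, so only one ordering works:
Maren → Dorin → Fendrel → Berengar → Cassia → Oswin → Corvin → Aldric → Gisela → Elspeth.

Maren, Dorin, Fendrel, Berengar, Cassia, Oswin, Corvin, Aldric, Gisela, Elspeth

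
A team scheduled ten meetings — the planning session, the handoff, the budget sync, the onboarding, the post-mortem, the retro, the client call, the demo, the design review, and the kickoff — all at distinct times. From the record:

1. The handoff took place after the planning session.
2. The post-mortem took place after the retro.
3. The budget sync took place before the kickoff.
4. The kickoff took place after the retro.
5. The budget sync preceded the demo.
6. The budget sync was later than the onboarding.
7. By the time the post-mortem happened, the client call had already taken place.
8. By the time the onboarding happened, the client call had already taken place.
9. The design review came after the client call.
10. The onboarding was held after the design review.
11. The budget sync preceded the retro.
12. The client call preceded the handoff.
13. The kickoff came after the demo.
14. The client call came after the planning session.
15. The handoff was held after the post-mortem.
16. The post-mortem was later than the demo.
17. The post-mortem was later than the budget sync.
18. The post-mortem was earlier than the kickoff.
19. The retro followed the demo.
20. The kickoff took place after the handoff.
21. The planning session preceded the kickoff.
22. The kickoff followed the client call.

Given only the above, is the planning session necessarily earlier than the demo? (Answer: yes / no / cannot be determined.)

Chain the constraints: the planning session → the client call → the onboarding → the budget sync → the demo. Each link is directly stated, so the planning session comes before the demo.

yes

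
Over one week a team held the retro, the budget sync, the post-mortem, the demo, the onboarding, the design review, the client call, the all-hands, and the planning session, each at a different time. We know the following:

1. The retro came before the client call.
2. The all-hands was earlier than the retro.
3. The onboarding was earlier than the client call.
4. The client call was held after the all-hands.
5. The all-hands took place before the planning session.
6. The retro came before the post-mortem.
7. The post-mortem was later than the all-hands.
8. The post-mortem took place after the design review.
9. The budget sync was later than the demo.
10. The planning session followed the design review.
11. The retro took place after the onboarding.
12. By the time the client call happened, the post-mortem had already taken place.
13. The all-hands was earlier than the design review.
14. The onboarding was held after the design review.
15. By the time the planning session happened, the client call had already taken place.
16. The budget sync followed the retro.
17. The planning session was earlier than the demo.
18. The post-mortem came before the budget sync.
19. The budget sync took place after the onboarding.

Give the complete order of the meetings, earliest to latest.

the all-hands, the design review, the onboarding, the retro, the post-mortem, the client call, the planning session, the demo, the budget sync

The constraints fix every adjacent pair, so only one ordering works:
the all-hands → the design review → the onboarding → the retro → the post-mortem → the client call → the planning session → the demo → the budget sync.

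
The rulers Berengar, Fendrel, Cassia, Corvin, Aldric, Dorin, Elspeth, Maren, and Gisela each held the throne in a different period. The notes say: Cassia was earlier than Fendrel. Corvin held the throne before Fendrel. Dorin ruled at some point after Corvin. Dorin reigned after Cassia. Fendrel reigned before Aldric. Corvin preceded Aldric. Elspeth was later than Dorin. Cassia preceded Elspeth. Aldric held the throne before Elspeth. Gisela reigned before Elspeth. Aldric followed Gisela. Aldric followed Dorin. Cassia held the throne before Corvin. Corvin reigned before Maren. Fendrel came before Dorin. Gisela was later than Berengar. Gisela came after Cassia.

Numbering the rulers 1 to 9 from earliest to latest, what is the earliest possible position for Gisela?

3

Berengar and Cassia must both come before Gisela — 2 forced predecessors.
Nothing else is forced ahead of Gisela, so their earliest slot is position 2 + 1 = 3.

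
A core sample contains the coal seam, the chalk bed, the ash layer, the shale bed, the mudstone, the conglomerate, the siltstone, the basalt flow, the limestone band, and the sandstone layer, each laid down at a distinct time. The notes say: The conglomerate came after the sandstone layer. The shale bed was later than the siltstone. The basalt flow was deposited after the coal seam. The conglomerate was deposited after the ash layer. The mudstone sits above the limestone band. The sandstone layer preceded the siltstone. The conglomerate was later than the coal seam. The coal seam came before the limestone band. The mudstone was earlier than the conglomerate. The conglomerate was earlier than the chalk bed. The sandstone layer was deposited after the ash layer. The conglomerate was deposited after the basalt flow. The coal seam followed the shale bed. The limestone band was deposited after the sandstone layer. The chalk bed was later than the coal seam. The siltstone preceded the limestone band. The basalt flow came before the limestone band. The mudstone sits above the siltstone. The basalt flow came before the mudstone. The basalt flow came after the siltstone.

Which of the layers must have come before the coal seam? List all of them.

Directly stated before the coal seam: the shale bed.
The ash layer reaches the coal seam via the ash layer → the sandstone layer → the siltstone → the shale bed → the coal seam.
The sandstone layer reaches the coal seam via the sandstone layer → the siltstone → the shale bed → the coal seam.
The siltstone reaches the coal seam via the siltstone → the shale bed → the coal seam.

the ash layer, the sandstone layer, the shale bed, the siltstone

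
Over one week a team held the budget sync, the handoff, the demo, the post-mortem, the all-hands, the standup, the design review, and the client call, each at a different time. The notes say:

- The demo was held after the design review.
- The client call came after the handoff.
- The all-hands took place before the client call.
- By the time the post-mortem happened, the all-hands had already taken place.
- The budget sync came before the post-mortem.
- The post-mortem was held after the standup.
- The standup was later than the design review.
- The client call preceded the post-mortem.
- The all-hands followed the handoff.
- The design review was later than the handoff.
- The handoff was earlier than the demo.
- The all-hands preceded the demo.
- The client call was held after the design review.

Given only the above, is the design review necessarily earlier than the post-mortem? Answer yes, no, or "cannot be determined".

yes

Chain the constraints: the design review → the standup → the post-mortem. Each link is directly stated, so the design review comes before the post-mortem.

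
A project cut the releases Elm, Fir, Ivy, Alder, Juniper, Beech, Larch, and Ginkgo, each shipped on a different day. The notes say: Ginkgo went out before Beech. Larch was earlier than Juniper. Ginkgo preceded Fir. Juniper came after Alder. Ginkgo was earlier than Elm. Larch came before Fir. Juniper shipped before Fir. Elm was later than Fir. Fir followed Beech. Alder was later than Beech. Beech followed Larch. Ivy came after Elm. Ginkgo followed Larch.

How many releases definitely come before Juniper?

4

Directly stated before Juniper: Alder and Larch.
Beech reaches Juniper via Beech → Alder → Juniper.
Ginkgo reaches Juniper via Ginkgo → Beech → Alder → Juniper.
No chain forces Ivy (or any of the others) ahead of Juniper.
That's Alder, Beech, Ginkgo, and Larch — 4 in all.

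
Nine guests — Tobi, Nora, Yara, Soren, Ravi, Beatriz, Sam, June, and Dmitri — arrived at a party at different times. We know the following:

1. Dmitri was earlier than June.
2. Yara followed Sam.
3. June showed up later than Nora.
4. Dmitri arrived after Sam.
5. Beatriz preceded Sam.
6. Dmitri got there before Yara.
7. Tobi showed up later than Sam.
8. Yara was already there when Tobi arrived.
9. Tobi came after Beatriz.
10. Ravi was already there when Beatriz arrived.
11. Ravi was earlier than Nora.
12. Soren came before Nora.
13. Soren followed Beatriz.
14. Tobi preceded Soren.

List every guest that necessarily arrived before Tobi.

Directly stated before Tobi: Beatriz, Sam, and Yara.
Dmitri reaches Tobi via Dmitri → Yara → Tobi.
Ravi reaches Tobi via Ravi → Beatriz → Tobi.
No chain forces Soren (or any of the others) ahead of Tobi.

Beatriz, Dmitri, Ravi, Sam, Yara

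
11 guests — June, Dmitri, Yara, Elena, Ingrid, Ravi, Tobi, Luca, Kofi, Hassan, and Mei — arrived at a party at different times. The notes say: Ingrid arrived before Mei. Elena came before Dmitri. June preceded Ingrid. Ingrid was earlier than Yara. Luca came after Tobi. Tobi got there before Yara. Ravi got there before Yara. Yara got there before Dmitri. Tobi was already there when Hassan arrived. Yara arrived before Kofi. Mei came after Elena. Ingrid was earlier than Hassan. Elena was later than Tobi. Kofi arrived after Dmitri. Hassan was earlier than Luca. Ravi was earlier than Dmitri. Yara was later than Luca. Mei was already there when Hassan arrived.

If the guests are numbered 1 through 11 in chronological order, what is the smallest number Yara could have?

9

Elena, Hassan, Ingrid, June, Luca, Mei, Ravi, and Tobi must all come before Yara — 8 forced predecessors.
Nothing else is forced ahead of Yara, so their earliest slot is position 8 + 1 = 9.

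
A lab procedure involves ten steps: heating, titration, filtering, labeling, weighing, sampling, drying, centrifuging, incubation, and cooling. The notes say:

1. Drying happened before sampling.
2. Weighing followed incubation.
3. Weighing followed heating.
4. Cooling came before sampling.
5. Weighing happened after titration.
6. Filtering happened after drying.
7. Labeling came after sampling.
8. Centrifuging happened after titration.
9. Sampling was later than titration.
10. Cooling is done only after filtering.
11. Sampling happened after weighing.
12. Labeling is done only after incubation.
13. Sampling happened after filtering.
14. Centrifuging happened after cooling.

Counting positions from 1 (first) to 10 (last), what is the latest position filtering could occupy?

6

Filtering must come before centrifuging, cooling, labeling, and sampling — 4 steps forced after it.
Everything else can be placed before filtering in some valid order, so filtering can sit as late as position 10 − 4 = 6.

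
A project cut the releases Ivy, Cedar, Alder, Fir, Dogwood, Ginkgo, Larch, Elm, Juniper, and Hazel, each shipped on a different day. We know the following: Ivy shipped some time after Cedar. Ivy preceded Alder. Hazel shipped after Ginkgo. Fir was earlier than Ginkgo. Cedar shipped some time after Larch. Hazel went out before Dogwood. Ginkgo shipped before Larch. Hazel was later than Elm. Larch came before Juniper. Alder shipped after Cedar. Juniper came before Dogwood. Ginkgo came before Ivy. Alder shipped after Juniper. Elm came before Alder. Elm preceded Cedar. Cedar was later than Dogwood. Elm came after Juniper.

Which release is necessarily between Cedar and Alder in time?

Ivy

Tracing the constraints gives Cedar → Ivy → Alder, so Ivy sits after Cedar and before Alder.
No other release is forced both after Cedar and before Alder.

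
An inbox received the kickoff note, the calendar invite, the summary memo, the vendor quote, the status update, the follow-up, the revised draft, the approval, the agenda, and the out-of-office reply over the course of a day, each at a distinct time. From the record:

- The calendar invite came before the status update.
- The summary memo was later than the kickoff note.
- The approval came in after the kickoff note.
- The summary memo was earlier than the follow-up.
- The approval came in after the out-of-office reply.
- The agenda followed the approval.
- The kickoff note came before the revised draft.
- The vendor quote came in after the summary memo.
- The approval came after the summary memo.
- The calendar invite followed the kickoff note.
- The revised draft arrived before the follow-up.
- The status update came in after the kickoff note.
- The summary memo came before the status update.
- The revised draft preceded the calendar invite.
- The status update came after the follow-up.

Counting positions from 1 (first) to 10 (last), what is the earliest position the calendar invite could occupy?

The kickoff note and the revised draft must both come before the calendar invite — 2 forced predecessors.
Nothing else is forced ahead of the calendar invite, so its earliest slot is position 2 + 1 = 3.

3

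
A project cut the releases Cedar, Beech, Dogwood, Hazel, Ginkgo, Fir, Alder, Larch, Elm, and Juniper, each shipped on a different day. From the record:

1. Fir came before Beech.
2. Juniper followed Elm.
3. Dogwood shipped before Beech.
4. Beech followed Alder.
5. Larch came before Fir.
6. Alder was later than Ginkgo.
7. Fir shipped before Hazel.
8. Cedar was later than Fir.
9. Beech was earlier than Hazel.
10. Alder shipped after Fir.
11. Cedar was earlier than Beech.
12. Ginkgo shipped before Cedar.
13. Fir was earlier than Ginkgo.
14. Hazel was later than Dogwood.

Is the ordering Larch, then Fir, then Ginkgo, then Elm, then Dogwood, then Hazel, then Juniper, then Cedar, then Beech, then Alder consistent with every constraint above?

no

The constraints require Beech before Hazel, but in the proposed sequence Hazel appears ahead of Beech. That one violation is enough.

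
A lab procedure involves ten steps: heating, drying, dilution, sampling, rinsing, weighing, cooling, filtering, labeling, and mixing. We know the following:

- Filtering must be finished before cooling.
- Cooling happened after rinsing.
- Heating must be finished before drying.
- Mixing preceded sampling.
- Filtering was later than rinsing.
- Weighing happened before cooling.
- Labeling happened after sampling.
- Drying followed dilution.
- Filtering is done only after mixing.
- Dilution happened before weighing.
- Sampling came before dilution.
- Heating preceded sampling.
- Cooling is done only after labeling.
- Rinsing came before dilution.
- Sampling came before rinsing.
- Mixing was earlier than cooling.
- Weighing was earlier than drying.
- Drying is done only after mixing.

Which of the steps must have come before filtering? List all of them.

heating, mixing, rinsing, sampling

Directly stated before filtering: mixing and rinsing.
Heating reaches filtering via heating → sampling → rinsing → filtering.
Sampling reaches filtering via sampling → rinsing → filtering.
No chain forces labeling (or any of the others) ahead of filtering.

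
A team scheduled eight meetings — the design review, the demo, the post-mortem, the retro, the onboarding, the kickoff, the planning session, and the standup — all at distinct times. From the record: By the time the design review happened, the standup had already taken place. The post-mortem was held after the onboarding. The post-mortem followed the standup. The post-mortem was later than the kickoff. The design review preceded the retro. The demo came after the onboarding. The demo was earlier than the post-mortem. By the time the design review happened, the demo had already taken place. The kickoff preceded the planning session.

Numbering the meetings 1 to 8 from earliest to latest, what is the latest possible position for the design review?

The design review must come before the retro — 1 meeting forced after it.
Everything else can be placed before the design review in some valid order, so the design review can sit as late as position 8 − 1 = 7.

7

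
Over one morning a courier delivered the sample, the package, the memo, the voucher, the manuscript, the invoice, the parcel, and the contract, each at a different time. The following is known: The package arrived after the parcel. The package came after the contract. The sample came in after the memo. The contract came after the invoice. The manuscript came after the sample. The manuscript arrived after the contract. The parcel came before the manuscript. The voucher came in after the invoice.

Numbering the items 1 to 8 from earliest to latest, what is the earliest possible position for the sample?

The memo must come before the sample — 1 forced predecessor.
Nothing else is forced ahead of the sample, so its earliest slot is position 1 + 1 = 2.

2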